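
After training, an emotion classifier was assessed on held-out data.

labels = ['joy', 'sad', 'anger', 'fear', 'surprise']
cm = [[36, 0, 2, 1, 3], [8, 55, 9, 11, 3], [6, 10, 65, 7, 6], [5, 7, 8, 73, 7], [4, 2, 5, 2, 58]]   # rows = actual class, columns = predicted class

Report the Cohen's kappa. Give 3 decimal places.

0.660

Observed agreement pₒ = trace/N = 287/393 = 0.7303
Expected agreement pₑ = Σ (rowᵢ·colᵢ)/N² = (42·59 + 86·74 + 94·89 + 100·94 + 71·77)/393² = 0.2077
κ = (pₒ − pₑ)/(1 − pₑ) = (0.7303 − 0.2077)/(1 − 0.2077) = 0.660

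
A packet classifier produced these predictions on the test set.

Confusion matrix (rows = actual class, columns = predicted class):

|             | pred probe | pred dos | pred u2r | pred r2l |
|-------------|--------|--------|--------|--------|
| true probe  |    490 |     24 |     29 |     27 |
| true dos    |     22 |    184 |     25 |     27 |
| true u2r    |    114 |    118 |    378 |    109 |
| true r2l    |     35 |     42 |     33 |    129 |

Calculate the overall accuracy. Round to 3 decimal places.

Accuracy = trace / total = (490+184+378+129=1181) / 1786 = 1181/1786 = 0.661

0.661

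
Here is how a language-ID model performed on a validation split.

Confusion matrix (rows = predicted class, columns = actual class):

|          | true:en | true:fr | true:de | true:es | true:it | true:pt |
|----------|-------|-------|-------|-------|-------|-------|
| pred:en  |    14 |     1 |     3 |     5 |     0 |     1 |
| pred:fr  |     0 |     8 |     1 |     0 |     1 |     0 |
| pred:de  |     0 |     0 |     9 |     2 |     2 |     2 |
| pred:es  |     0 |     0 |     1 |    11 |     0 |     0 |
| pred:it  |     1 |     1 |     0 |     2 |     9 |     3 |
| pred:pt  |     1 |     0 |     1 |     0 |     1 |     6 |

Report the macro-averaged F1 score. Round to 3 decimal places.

0.663

Per-class F1 score (2·TP/(2·TP+FP+FN)):
  en: TP=14, FP=1+3+5+0+1=10, FN=0+0+0+1+1=2 → 28/40 = 0.7000
  fr: TP=8, FP=0+1+0+1+0=2, FN=1+0+0+1+0=2 → 16/20 = 0.8000
  de: TP=9, FP=0+0+2+2+2=6, FN=3+1+1+0+1=6 → 18/30 = 0.6000
  es: TP=11, FP=0+0+1+0+0=1, FN=5+0+2+2+0=9 → 22/32 = 0.6875
  it: TP=9, FP=1+1+0+2+3=7, FN=0+1+2+0+1=4 → 18/29 = 0.6207
  pt: TP=6, FP=1+0+1+0+1=3, FN=1+0+2+0+3=6 → 12/21 = 0.5714
Macro-F1 score = mean = (0.7000 + 0.8000 + 0.6000 + 0.6875 + 0.6207 + 0.5714) / 6 = 0.663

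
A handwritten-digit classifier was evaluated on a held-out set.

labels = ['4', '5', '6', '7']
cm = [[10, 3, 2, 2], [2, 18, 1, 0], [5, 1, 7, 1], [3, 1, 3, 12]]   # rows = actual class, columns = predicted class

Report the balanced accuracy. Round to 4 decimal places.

Balanced accuracy = mean of per-class recall.
  4: recall = 10/17 = 0.58824
  5: recall = 18/21 = 0.85714
  6: recall = 7/14 = 0.50000
  7: recall = 12/19 = 0.63158
Mean = (0.58824 + 0.85714 + 0.50000 + 0.63158) / 4 = 0.6442

0.6442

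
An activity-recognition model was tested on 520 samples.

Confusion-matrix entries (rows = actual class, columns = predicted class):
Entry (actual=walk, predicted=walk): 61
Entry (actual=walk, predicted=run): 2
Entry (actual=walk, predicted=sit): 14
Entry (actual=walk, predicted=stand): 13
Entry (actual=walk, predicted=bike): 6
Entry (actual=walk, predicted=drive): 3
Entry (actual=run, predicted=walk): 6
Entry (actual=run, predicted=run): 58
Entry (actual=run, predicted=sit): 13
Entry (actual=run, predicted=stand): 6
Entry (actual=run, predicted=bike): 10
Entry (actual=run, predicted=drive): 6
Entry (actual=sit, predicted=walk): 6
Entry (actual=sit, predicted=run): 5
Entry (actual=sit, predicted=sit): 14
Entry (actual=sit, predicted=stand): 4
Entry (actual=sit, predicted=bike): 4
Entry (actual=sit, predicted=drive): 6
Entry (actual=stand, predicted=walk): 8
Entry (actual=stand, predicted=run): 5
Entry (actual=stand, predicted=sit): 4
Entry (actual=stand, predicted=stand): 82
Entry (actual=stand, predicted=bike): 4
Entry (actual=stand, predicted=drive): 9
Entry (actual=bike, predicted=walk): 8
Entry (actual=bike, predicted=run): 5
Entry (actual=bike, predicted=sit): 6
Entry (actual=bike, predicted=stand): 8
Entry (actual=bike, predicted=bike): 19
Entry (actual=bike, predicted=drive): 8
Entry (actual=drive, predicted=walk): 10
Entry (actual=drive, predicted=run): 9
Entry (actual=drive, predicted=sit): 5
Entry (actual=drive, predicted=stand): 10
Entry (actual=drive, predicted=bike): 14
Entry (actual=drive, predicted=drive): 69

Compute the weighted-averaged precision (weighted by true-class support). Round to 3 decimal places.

Per-class precision (TP/(TP+FP)):
  walk: TP=61, FP=6+6+8+8+10=38 → 61/99 = 0.6162
  run: TP=58, FP=2+5+5+5+9=26 → 58/84 = 0.6905
  sit: TP=14, FP=14+13+4+6+5=42 → 14/56 = 0.2500
  stand: TP=82, FP=13+6+4+8+10=41 → 82/123 = 0.6667
  bike: TP=19, FP=6+10+4+4+14=38 → 19/57 = 0.3333
  drive: TP=69, FP=3+6+6+9+8=32 → 69/101 = 0.6832
Weighted-precision = Σ (supportᵢ/N)·precisionᵢ with N=520: (99/520)·0.6162 + (99/520)·0.6905 + (39/520)·0.2500 + (112/520)·0.6667 + (54/520)·0.3333 + (117/520)·0.6832 = 0.599

0.599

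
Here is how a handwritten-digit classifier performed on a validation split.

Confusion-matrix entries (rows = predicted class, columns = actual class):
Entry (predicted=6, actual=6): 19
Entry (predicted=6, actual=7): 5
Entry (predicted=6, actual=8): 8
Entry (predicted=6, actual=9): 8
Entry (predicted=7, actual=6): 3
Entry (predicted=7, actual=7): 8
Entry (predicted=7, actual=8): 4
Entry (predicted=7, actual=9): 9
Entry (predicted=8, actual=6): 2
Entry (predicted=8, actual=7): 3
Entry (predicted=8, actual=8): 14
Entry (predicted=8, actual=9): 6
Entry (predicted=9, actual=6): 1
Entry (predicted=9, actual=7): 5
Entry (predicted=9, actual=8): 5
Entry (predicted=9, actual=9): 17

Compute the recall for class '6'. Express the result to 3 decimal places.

One-vs-rest for '6': TP = diagonal; FP = other classes predicted '6'; FN = '6' predicted as other.
recall = TP/(TP+FN).
6: TP=19, FN=3+2+1=6 → 19/25 = 0.7600

0.760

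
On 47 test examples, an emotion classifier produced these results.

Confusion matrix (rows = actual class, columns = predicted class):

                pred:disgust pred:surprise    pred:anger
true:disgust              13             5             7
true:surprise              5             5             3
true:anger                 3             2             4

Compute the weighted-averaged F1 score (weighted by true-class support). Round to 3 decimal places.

Per-class F1 score (2·TP/(2·TP+FP+FN)):
  disgust: TP=13, FP=5+3=8, FN=5+7=12 → 26/46 = 0.5652
  surprise: TP=5, FP=5+2=7, FN=5+3=8 → 10/25 = 0.4000
  anger: TP=4, FP=7+3=10, FN=3+2=5 → 8/23 = 0.3478
Weighted-F1 score = Σ (supportᵢ/N)·F1 scoreᵢ with N=47: (25/47)·0.5652 + (13/47)·0.4000 + (9/47)·0.3478 = 0.478

0.478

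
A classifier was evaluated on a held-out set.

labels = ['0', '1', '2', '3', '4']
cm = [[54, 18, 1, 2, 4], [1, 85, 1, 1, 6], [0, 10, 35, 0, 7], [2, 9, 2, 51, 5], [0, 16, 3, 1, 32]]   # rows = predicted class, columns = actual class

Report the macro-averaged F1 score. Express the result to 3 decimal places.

0.740

Per-class F1 score (2·TP/(2·TP+FP+FN)):
  0: TP=54, FP=18+1+2+4=25, FN=1+0+2+0=3 → 108/136 = 0.7941
  1: TP=85, FP=1+1+1+6=9, FN=18+10+9+16=53 → 170/232 = 0.7328
  2: TP=35, FP=0+10+0+7=17, FN=1+1+2+3=7 → 70/94 = 0.7447
  3: TP=51, FP=2+9+2+5=18, FN=2+1+0+1=4 → 102/124 = 0.8226
  4: TP=32, FP=0+16+3+1=20, FN=4+6+7+5=22 → 64/106 = 0.6038
Macro-F1 score = mean = (0.7941 + 0.7328 + 0.7447 + 0.8226 + 0.6038) / 5 = 0.740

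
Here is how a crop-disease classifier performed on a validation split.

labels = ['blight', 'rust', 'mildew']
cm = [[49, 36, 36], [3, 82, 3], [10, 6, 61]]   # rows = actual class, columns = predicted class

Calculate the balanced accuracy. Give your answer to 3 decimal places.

Balanced accuracy = mean of per-class recall.
  blight: recall = 49/121 = 0.4050
  rust: recall = 82/88 = 0.9318
  mildew: recall = 61/77 = 0.7922
Mean = (0.4050 + 0.9318 + 0.7922) / 3 = 0.710

0.710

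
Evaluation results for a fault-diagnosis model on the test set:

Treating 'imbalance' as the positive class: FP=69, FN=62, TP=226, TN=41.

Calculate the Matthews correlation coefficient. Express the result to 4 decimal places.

MCC = (TP·TN − FP·FN) / √((TP+FP)(TP+FN)(TN+FP)(TN+FN))
Numerator = 226·41 − 69·62 = 4988
Denominator = √(295·288·110·103) = √962596800 = 31025.7441
MCC = 4988 / 31025.7441 = 0.1608

0.1608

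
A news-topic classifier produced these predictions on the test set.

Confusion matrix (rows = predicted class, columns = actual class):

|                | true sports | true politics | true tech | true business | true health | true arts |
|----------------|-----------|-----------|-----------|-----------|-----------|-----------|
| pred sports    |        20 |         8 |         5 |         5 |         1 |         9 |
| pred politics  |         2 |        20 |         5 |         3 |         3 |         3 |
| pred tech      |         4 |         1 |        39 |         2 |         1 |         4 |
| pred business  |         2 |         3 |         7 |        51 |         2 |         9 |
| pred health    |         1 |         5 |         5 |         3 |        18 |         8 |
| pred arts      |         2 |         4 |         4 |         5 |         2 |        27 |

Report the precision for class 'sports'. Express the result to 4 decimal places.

0.4167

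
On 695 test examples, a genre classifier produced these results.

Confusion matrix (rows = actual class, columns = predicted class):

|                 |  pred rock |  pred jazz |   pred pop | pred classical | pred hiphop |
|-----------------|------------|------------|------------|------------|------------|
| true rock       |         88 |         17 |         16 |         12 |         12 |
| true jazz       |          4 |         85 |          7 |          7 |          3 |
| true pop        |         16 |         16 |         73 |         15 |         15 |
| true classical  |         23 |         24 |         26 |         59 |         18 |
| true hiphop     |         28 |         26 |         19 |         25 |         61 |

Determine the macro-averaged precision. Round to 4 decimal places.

0.5274

Per-class precision (TP/(TP+FP)):
  rock: TP=88, FP=4+16+23+28=71 → 88/159 = 0.55346
  jazz: TP=85, FP=17+16+24+26=83 → 85/168 = 0.50595
  pop: TP=73, FP=16+7+26+19=68 → 73/141 = 0.51773
  classical: TP=59, FP=12+7+15+25=59 → 59/118 = 0.50000
  hiphop: TP=61, FP=12+3+15+18=48 → 61/109 = 0.55963
Macro-precision = mean = (0.55346 + 0.50595 + 0.51773 + 0.50000 + 0.55963) / 5 = 0.5274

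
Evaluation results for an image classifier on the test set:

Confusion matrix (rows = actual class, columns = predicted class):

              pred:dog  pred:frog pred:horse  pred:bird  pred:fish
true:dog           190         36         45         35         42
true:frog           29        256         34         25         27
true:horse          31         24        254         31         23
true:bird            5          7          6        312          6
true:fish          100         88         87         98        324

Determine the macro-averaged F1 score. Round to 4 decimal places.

Per-class F1 score (2·TP/(2·TP+FP+FN)):
  dog: TP=190, FP=29+31+5+100=165, FN=36+45+35+42=158 → 380/703 = 0.54054
  frog: TP=256, FP=36+24+7+88=155, FN=29+34+25+27=115 → 512/782 = 0.65473
  horse: TP=254, FP=45+34+6+87=172, FN=31+24+31+23=109 → 508/789 = 0.64385
  bird: TP=312, FP=35+25+31+98=189, FN=5+7+6+6=24 → 624/837 = 0.74552
  fish: TP=324, FP=42+27+23+6=98, FN=100+88+87+98=373 → 648/1119 = 0.57909
Macro-F1 score = mean = (0.54054 + 0.65473 + 0.64385 + 0.74552 + 0.57909) / 5 = 0.6327

0.6327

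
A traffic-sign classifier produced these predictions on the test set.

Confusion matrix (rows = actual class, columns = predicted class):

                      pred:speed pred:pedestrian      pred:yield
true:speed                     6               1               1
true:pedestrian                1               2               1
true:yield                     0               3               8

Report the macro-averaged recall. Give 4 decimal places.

0.6591

Per-class recall (TP/(TP+FN)):
  speed: TP=6, FN=1+1=2 → 6/8 = 0.75000
  pedestrian: TP=2, FN=1+1=2 → 2/4 = 0.50000
  yield: TP=8, FN=0+3=3 → 8/11 = 0.72727
Macro-recall = mean = (0.75000 + 0.50000 + 0.72727) / 3 = 0.6591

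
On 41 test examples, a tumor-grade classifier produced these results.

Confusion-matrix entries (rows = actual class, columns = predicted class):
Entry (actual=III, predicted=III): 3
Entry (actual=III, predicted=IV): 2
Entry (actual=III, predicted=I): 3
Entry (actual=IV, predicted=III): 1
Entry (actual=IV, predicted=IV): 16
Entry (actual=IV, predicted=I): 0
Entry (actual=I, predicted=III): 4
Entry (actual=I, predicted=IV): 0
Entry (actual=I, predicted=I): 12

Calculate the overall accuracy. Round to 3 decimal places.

0.756

Accuracy = trace / total = (3+16+12=31) / 41 = 31/41 = 0.756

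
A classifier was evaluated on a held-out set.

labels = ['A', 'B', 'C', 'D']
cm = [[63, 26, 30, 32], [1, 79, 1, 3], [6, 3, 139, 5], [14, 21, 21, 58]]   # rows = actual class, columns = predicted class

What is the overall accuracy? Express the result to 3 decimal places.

Accuracy = trace / total = (63+79+139+58=339) / 502 = 339/502 = 0.675

0.675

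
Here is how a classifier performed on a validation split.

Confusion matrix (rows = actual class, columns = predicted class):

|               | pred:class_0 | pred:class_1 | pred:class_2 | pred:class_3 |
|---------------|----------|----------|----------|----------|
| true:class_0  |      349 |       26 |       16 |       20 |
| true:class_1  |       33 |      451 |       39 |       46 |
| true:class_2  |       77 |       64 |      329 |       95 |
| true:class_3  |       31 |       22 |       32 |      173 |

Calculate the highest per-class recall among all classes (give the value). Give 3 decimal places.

Per-class recall (TP/(TP+FN)):
  class_0: TP=349, FN=26+16+20=62 → 349/411 = 0.8491
  class_1: TP=451, FN=33+39+46=118 → 451/569 = 0.7926
  class_2: TP=329, FN=77+64+95=236 → 329/565 = 0.5823
  class_3: TP=173, FN=31+22+32=85 → 173/258 = 0.6705
Highest is class 'class_0' with recall = 0.849.

0.849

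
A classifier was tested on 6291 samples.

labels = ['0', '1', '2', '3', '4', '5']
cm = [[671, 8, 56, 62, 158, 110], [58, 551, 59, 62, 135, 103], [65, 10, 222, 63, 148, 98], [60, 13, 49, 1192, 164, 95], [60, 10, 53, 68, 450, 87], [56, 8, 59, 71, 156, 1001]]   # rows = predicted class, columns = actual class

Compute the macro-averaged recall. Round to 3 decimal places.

0.647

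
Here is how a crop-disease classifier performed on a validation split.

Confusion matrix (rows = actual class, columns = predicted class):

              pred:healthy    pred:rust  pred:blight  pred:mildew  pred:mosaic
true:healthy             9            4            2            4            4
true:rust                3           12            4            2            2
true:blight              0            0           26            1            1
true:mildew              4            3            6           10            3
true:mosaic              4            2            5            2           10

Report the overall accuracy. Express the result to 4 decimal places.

Accuracy = trace / total = (9+12+26+10+10=67) / 123 = 67/123 = 0.5447

0.5447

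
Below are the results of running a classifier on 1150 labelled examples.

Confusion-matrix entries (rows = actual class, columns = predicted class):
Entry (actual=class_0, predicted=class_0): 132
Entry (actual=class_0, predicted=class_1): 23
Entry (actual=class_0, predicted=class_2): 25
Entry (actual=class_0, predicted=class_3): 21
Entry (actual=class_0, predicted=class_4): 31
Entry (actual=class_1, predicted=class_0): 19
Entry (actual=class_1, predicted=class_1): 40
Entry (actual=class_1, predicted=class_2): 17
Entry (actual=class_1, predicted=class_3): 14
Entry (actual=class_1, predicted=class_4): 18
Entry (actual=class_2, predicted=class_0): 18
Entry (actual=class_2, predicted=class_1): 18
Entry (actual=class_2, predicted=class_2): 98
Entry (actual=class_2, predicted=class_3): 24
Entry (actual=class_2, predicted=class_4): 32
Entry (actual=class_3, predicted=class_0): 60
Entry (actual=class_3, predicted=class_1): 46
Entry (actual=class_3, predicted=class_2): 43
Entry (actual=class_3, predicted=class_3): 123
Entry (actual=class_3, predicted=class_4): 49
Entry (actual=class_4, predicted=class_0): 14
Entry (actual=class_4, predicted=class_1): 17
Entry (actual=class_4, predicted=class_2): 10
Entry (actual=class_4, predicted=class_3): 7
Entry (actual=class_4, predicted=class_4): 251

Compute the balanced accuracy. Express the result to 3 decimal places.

Balanced accuracy = mean of per-class recall.
  class_0: recall = 132/232 = 0.5690
  class_1: recall = 40/108 = 0.3704
  class_2: recall = 98/190 = 0.5158
  class_3: recall = 123/321 = 0.3832
  class_4: recall = 251/299 = 0.8395
Mean = (0.5690 + 0.3704 + 0.5158 + 0.3832 + 0.8395) / 5 = 0.536

0.536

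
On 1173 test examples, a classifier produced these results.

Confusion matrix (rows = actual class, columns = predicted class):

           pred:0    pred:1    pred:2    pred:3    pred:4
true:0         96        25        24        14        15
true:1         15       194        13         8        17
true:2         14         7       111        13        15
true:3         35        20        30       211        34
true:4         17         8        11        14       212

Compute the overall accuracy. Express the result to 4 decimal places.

Accuracy = trace / total = (96+194+111+211+212=824) / 1173 = 824/1173 = 0.7025

0.7025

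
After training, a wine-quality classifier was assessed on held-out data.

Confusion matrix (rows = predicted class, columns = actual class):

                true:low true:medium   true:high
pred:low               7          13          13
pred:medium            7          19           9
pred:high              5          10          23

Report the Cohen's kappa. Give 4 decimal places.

0.1867

Observed agreement pₒ = trace/N = 49/106 = 0.46226
Expected agreement pₑ = Σ (rowᵢ·colᵢ)/N² = (19·33 + 42·35 + 45·38)/106² = 0.33882
κ = (pₒ − pₑ)/(1 − pₑ) = (0.46226 − 0.33882)/(1 − 0.33882) = 0.1867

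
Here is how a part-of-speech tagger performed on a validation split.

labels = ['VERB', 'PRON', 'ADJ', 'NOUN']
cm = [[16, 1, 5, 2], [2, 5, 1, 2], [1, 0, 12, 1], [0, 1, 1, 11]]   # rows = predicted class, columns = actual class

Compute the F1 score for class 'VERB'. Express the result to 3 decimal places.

Treat 'VERB' as positive and all other classes as negative.
F1 score = 2·TP/(2·TP+FP+FN).
VERB: TP=16, FP=1+5+2=8, FN=2+1+0=3 → 32/43 = 0.7442

0.744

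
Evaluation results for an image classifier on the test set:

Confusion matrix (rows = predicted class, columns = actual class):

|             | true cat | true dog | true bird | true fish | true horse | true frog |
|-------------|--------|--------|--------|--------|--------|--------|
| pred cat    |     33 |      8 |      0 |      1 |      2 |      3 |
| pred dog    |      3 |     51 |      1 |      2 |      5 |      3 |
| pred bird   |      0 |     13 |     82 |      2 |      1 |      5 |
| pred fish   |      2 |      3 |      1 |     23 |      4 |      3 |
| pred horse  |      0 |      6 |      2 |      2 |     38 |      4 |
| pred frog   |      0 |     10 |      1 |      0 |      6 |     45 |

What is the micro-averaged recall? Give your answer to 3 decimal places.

Micro-averaging pools counts across classes: ΣTP=272, ΣFP=93, ΣFN=93.
Micro-recall = TP/(TP+FN) on pooled counts = 0.745 (equals overall accuracy in single-label multiclass).

0.745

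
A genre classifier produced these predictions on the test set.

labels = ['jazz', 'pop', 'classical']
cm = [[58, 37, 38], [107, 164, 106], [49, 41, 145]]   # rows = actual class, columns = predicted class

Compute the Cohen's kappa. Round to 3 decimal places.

Observed agreement pₒ = trace/N = 367/745 = 0.4926
Expected agreement pₑ = Σ (rowᵢ·colᵢ)/N² = (133·214 + 377·242 + 235·289)/745² = 0.3380
κ = (pₒ − pₑ)/(1 − pₑ) = (0.4926 − 0.3380)/(1 − 0.3380) = 0.234

0.234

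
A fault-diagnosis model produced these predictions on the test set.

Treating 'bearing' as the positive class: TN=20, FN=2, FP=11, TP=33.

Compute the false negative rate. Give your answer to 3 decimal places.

FNR = FN/(FN+TP) = 2/(2+33) = 0.057

0.057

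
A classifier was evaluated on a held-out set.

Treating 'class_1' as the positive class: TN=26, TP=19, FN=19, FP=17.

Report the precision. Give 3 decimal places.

Precision = TP/(TP+FP) = 19/(19+17) = 19/36 = 0.528

0.528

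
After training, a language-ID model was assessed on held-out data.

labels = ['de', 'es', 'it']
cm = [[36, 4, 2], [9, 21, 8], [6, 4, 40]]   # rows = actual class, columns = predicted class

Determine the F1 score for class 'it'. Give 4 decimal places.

One-vs-rest for 'it': TP = diagonal; FP = other classes predicted 'it'; FN = 'it' predicted as other.
F1 score = 2·TP/(2·TP+FP+FN).
it: TP=40, FP=2+8=10, FN=6+4=10 → 80/100 = 0.80000

0.8000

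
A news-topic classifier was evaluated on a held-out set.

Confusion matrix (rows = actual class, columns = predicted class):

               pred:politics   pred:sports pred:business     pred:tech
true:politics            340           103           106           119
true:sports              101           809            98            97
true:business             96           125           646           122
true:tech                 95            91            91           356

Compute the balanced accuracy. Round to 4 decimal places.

Balanced accuracy = mean of per-class recall.
  politics: recall = 340/668 = 0.50898
  sports: recall = 809/1105 = 0.73213
  business: recall = 646/989 = 0.65319
  tech: recall = 356/633 = 0.56240
Mean = (0.50898 + 0.73213 + 0.65319 + 0.56240) / 4 = 0.6142

0.6142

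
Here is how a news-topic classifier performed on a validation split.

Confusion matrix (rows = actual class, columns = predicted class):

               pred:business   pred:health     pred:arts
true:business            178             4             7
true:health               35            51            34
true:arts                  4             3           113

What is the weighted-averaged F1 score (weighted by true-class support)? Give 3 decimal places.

0.777

Per-class F1 score (2·TP/(2·TP+FP+FN)):
  business: TP=178, FP=35+4=39, FN=4+7=11 → 356/406 = 0.8768
  health: TP=51, FP=4+3=7, FN=35+34=69 → 102/178 = 0.5730
  arts: TP=113, FP=7+34=41, FN=4+3=7 → 226/274 = 0.8248
Weighted-F1 score = Σ (supportᵢ/N)·F1 scoreᵢ with N=429: (189/429)·0.8768 + (120/429)·0.5730 + (120/429)·0.8248 = 0.777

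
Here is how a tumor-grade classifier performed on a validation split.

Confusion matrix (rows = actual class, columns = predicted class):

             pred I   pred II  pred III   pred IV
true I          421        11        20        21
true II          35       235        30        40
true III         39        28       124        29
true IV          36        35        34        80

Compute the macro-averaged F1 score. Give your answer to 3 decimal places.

0.648

Per-class F1 score (2·TP/(2·TP+FP+FN)):
  I: TP=421, FP=35+39+36=110, FN=11+20+21=52 → 842/1004 = 0.8386
  II: TP=235, FP=11+28+35=74, FN=35+30+40=105 → 470/649 = 0.7242
  III: TP=124, FP=20+30+34=84, FN=39+28+29=96 → 248/428 = 0.5794
  IV: TP=80, FP=21+40+29=90, FN=36+35+34=105 → 160/355 = 0.4507
Macro-F1 score = mean = (0.8386 + 0.7242 + 0.5794 + 0.4507) / 4 = 0.648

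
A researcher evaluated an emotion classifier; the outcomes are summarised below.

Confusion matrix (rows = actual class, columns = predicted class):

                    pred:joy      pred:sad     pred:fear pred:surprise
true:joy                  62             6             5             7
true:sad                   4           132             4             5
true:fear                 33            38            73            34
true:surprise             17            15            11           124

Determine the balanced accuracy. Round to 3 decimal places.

0.709

Balanced accuracy = mean of per-class recall.
  joy: recall = 62/80 = 0.7750
  sad: recall = 132/145 = 0.9103
  fear: recall = 73/178 = 0.4101
  surprise: recall = 124/167 = 0.7425
Mean = (0.7750 + 0.9103 + 0.4101 + 0.7425) / 4 = 0.709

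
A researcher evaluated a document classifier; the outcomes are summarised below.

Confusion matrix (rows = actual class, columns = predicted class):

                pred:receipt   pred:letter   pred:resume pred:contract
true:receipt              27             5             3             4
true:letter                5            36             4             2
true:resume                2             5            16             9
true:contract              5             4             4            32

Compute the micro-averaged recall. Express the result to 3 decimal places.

Micro-averaging pools counts across classes: ΣTP=111, ΣFP=52, ΣFN=52.
Micro-recall = TP/(TP+FN) on pooled counts = 0.681 (equals overall accuracy in single-label multiclass).

0.681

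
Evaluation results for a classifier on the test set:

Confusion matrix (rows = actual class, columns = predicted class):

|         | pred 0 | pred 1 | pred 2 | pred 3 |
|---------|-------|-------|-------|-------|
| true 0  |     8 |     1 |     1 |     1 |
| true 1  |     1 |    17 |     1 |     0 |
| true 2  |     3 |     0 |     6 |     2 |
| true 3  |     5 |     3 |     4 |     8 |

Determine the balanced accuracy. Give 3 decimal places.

Balanced accuracy = mean of per-class recall.
  0: recall = 8/11 = 0.7273
  1: recall = 17/19 = 0.8947
  2: recall = 6/11 = 0.5455
  3: recall = 8/20 = 0.4000
Mean = (0.7273 + 0.8947 + 0.5455 + 0.4000) / 4 = 0.642

0.642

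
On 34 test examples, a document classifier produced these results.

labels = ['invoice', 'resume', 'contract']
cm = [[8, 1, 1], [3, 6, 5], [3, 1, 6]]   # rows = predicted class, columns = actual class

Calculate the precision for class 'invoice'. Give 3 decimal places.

Treat 'invoice' as positive and all other classes as negative.
precision = TP/(TP+FP).
invoice: TP=8, FP=1+1=2 → 8/10 = 0.8000

0.800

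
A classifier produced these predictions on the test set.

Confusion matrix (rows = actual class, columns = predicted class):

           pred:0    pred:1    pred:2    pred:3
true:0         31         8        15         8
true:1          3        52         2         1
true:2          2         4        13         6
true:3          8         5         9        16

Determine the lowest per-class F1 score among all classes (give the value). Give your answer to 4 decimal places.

Per-class F1 score (2·TP/(2·TP+FP+FN)):
  0: TP=31, FP=3+2+8=13, FN=8+15+8=31 → 62/106 = 0.58491
  1: TP=52, FP=8+4+5=17, FN=3+2+1=6 → 104/127 = 0.81890
  2: TP=13, FP=15+2+9=26, FN=2+4+6=12 → 26/64 = 0.40625
  3: TP=16, FP=8+1+6=15, FN=8+5+9=22 → 32/69 = 0.46377
Lowest is class '2' with F1 score = 0.4063.

0.4063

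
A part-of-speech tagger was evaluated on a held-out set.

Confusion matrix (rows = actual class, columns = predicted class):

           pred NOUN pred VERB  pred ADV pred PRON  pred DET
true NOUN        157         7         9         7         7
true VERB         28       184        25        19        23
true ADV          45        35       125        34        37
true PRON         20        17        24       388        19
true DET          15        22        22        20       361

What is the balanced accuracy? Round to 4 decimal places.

Balanced accuracy = mean of per-class recall.
  NOUN: recall = 157/187 = 0.83957
  VERB: recall = 184/279 = 0.65950
  ADV: recall = 125/276 = 0.45290
  PRON: recall = 388/468 = 0.82906
  DET: recall = 361/440 = 0.82045
Mean = (0.83957 + 0.65950 + 0.45290 + 0.82906 + 0.82045) / 5 = 0.7203

0.7203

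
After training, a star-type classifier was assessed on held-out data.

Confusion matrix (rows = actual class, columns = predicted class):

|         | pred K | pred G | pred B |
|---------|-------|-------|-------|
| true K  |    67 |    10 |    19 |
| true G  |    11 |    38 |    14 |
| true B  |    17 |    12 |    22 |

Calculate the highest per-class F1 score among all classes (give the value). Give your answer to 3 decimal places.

0.702

Per-class F1 score (2·TP/(2·TP+FP+FN)):
  K: TP=67, FP=11+17=28, FN=10+19=29 → 134/191 = 0.7016
  G: TP=38, FP=10+12=22, FN=11+14=25 → 76/123 = 0.6179
  B: TP=22, FP=19+14=33, FN=17+12=29 → 44/106 = 0.4151
Highest is class 'K' with F1 score = 0.702.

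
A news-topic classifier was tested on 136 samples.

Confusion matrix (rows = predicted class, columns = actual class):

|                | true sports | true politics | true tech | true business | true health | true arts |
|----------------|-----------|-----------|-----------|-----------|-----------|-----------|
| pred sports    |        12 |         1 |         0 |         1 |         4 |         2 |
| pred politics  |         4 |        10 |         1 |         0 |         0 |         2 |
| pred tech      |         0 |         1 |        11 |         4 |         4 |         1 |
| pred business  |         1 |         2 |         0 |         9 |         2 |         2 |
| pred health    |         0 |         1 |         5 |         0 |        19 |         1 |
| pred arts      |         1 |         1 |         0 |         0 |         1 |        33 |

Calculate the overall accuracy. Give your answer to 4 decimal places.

Accuracy = trace / total = (12+10+11+9+19+33=94) / 136 = 94/136 = 0.6912

0.6912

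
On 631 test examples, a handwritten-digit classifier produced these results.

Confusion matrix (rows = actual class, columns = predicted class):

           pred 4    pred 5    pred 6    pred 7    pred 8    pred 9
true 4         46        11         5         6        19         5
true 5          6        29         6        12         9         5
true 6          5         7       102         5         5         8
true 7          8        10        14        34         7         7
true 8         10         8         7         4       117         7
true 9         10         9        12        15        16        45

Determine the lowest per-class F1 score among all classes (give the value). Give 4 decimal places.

0.4113

Per-class F1 score (2·TP/(2·TP+FP+FN)):
  4: TP=46, FP=6+5+8+10+10=39, FN=11+5+6+19+5=46 → 92/177 = 0.51977
  5: TP=29, FP=11+7+10+8+9=45, FN=6+6+12+9+5=38 → 58/141 = 0.41135
  6: TP=102, FP=5+6+14+7+12=44, FN=5+7+5+5+8=30 → 204/278 = 0.73381
  7: TP=34, FP=6+12+5+4+15=42, FN=8+10+14+7+7=46 → 68/156 = 0.43590
  8: TP=117, FP=19+9+5+7+16=56, FN=10+8+7+4+7=36 → 234/326 = 0.71779
  9: TP=45, FP=5+5+8+7+7=32, FN=10+9+12+15+16=62 → 90/184 = 0.48913
Lowest is class '5' with F1 score = 0.4113.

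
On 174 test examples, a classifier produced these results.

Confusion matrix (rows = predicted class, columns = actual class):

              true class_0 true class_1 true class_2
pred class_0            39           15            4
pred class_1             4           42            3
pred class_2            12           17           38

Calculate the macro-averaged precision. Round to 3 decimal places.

0.699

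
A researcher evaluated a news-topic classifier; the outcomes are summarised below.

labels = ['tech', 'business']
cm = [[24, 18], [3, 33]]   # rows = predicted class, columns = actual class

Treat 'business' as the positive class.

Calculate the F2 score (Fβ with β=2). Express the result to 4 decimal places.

0.6875

Fβ = (1+β²)·TP / ((1+β²)·TP + β²·FN + FP), with β²=4
= 5·33 / (5·33 + 4·18 + 3) = 0.6875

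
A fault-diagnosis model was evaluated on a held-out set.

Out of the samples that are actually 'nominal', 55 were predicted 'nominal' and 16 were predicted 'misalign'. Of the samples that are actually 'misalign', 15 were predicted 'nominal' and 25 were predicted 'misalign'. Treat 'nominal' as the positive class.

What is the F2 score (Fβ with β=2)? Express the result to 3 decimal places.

0.777

Fβ = (1+β²)·TP / ((1+β²)·TP + β²·FN + FP), with β²=4
= 5·55 / (5·55 + 4·16 + 15) = 0.777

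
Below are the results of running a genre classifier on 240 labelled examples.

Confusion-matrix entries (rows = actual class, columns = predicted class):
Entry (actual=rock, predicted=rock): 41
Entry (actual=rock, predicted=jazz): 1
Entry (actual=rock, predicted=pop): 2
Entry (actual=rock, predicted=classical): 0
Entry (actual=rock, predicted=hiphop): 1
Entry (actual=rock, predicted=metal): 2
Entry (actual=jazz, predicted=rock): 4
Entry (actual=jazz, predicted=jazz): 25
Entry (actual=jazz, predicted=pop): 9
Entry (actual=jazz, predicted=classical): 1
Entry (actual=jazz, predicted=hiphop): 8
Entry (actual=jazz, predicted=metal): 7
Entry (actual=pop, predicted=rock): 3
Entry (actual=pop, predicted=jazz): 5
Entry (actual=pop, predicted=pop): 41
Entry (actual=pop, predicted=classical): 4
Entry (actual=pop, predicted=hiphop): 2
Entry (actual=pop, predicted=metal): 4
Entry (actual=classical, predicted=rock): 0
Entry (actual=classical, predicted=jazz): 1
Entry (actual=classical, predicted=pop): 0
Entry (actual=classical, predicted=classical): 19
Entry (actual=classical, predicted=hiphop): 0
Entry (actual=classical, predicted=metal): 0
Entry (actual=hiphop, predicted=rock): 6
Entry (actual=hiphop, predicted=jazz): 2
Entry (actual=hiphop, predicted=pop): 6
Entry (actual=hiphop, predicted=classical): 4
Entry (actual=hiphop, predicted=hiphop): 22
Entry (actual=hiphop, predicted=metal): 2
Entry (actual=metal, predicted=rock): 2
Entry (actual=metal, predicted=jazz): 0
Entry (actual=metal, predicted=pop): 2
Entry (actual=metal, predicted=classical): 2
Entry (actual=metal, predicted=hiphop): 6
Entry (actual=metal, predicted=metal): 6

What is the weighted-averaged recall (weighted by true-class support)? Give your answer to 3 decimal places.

0.642

Per-class recall (TP/(TP+FN)):
  rock: TP=41, FN=1+2+0+1+2=6 → 41/47 = 0.8723
  jazz: TP=25, FN=4+9+1+8+7=29 → 25/54 = 0.4630
  pop: TP=41, FN=3+5+4+2+4=18 → 41/59 = 0.6949
  classical: TP=19, FN=0+1+0+0+0=1 → 19/20 = 0.9500
  hiphop: TP=22, FN=6+2+6+4+2=20 → 22/42 = 0.5238
  metal: TP=6, FN=2+0+2+2+6=12 → 6/18 = 0.3333
Weighted-recall = Σ (supportᵢ/N)·recallᵢ with N=240: (47/240)·0.8723 + (54/240)·0.4630 + (59/240)·0.6949 + (20/240)·0.9500 + (42/240)·0.5238 + (18/240)·0.3333 = 0.642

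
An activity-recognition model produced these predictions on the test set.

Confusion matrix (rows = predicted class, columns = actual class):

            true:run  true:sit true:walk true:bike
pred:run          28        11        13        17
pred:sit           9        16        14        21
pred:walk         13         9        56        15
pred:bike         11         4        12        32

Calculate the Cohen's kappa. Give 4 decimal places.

0.2843

Observed agreement pₒ = trace/N = 132/281 = 0.46975
Expected agreement pₑ = Σ (rowᵢ·colᵢ)/N² = (61·69 + 40·60 + 95·93 + 85·59)/281² = 0.25910
κ = (pₒ − pₑ)/(1 − pₑ) = (0.46975 − 0.25910)/(1 − 0.25910) = 0.2843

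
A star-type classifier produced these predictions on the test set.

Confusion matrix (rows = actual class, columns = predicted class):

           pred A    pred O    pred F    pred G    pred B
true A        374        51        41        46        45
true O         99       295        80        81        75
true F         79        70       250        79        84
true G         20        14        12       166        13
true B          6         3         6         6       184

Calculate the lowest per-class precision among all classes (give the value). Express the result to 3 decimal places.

Per-class precision (TP/(TP+FP)):
  A: TP=374, FP=99+79+20+6=204 → 374/578 = 0.6471
  O: TP=295, FP=51+70+14+3=138 → 295/433 = 0.6813
  F: TP=250, FP=41+80+12+6=139 → 250/389 = 0.6427
  G: TP=166, FP=46+81+79+6=212 → 166/378 = 0.4392
  B: TP=184, FP=45+75+84+13=217 → 184/401 = 0.4589
Lowest is class 'G' with precision = 0.439.

0.439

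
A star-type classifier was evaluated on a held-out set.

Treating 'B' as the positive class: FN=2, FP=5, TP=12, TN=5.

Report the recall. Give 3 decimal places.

0.857

Recall = TP/(TP+FN) = 12/(12+2) = 12/14 = 0.857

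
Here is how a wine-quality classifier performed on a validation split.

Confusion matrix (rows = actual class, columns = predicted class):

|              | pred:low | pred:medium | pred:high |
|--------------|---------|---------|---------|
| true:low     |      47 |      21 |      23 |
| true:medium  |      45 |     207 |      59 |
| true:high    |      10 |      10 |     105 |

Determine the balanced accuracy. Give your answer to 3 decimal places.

Balanced accuracy = mean of per-class recall.
  low: recall = 47/91 = 0.5165
  medium: recall = 207/311 = 0.6656
  high: recall = 105/125 = 0.8400
Mean = (0.5165 + 0.6656 + 0.8400) / 3 = 0.674

0.674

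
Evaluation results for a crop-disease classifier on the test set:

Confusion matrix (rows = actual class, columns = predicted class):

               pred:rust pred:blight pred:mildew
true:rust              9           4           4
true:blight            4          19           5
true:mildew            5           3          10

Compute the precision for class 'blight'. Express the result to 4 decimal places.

One-vs-rest for 'blight': TP = diagonal; FP = other classes predicted 'blight'; FN = 'blight' predicted as other.
precision = TP/(TP+FP).
blight: TP=19, FP=4+3=7 → 19/26 = 0.73077

0.7308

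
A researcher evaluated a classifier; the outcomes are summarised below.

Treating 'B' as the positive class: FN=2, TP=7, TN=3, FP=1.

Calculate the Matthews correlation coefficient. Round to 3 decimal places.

0.501

MCC = (TP·TN − FP·FN) / √((TP+FP)(TP+FN)(TN+FP)(TN+FN))
Numerator = 7·3 − 1·2 = 19
Denominator = √(8·9·4·5) = √1440 = 37.9473
MCC = 19 / 37.9473 = 0.501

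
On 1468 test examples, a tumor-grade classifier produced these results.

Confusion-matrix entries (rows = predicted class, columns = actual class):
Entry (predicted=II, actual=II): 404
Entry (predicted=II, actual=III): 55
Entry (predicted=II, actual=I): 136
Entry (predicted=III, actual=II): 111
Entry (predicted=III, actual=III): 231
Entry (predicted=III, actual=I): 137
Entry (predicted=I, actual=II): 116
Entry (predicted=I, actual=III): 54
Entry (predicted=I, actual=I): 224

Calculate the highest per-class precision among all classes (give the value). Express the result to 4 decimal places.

Per-class precision (TP/(TP+FP)):
  II: TP=404, FP=55+136=191 → 404/595 = 0.67899
  III: TP=231, FP=111+137=248 → 231/479 = 0.48225
  I: TP=224, FP=116+54=170 → 224/394 = 0.56853
Highest is class 'II' with precision = 0.6790.

0.6790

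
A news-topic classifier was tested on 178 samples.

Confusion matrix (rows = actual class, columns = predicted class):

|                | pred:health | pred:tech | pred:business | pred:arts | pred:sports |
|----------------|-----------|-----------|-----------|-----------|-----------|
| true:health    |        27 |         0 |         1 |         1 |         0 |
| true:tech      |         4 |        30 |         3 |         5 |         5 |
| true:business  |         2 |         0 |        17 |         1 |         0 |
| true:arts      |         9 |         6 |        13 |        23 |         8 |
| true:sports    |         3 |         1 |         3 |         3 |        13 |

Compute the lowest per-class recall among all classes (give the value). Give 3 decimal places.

Per-class recall (TP/(TP+FN)):
  health: TP=27, FN=0+1+1+0=2 → 27/29 = 0.9310
  tech: TP=30, FN=4+3+5+5=17 → 30/47 = 0.6383
  business: TP=17, FN=2+0+1+0=3 → 17/20 = 0.8500
  arts: TP=23, FN=9+6+13+8=36 → 23/59 = 0.3898
  sports: TP=13, FN=3+1+3+3=10 → 13/23 = 0.5652
Lowest is class 'arts' with recall = 0.390.

0.390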